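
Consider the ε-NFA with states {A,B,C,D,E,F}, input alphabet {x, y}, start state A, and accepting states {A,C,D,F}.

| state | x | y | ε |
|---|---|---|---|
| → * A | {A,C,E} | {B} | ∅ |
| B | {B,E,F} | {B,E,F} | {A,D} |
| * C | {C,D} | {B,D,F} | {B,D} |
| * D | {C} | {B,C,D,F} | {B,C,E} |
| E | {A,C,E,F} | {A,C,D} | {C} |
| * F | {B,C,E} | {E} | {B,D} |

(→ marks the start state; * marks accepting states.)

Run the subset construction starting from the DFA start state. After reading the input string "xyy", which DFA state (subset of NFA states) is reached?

{A,B,C,D,E,F}

Start: {A}.
δ(A,x) = {A,C,E}.
Union: {A,C,E}.
ε-closure gives {A,B,C,D,E}.
After x: {A,B,C,D,E}.
δ(A,y) = {B}; δ(B,y) = {B,E,F}; δ(C,y) = {B,D,F}; δ(D,y) = {B,C,D,F}; δ(E,y) = {A,C,D}.
Union: {A,B,C,D,E,F}.
After y: {A,B,C,D,E,F}.
δ(A,y) = {B}; δ(B,y) = {B,E,F}; δ(C,y) = {B,D,F}; δ(D,y) = {B,C,D,F}; δ(E,y) = {A,C,D}; δ(F,y) = {E}.
Union: {A,B,C,D,E,F}.
After y: {A,B,C,D,E,F}.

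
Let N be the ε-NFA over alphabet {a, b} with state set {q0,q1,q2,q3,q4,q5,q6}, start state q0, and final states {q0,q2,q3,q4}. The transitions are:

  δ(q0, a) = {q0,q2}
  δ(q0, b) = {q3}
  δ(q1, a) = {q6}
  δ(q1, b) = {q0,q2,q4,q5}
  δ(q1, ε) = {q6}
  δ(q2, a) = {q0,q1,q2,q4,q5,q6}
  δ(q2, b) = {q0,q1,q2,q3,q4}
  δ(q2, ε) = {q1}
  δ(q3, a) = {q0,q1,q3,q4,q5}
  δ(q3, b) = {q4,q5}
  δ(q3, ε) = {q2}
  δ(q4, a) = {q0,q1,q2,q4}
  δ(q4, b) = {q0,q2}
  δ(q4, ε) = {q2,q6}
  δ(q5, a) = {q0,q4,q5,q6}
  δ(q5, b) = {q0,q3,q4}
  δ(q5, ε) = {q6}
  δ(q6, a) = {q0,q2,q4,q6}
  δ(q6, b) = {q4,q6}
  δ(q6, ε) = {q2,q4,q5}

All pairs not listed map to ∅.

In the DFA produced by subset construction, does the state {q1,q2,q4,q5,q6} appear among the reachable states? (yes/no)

Start state of the DFA: {q0} (ε-closure of the NFA start).
{q0} --a--> {q0,q1,q2,q4,q5,q6}  [new]
{q0} --b--> {q1,q2,q3,q4,q5,q6}  [new]
{q0,q1,q2,q4,q5,q6} --a--> {q0,q1,q2,q4,q5,q6}  [seen]
{q0,q1,q2,q4,q5,q6} --b--> {q0,q1,q2,q3,q4,q5,q6}  [new]
{q1,q2,q3,q4,q5,q6} --a--> {q0,q1,q2,q3,q4,q5,q6}  [seen]
{q1,q2,q3,q4,q5,q6} --b--> {q0,q1,q2,q3,q4,q5,q6}  [seen]
{q0,q1,q2,q3,q4,q5,q6} --a--> {q0,q1,q2,q3,q4,q5,q6}  [seen]
{q0,q1,q2,q3,q4,q5,q6} --b--> {q0,q1,q2,q3,q4,q5,q6}  [seen]
Reachable DFA states: {q0}, {q0,q1,q2,q4,q5,q6}, {q1,q2,q3,q4,q5,q6}, {q0,q1,q2,q3,q4,q5,q6}.
{q1,q2,q4,q5,q6} is not among them.

no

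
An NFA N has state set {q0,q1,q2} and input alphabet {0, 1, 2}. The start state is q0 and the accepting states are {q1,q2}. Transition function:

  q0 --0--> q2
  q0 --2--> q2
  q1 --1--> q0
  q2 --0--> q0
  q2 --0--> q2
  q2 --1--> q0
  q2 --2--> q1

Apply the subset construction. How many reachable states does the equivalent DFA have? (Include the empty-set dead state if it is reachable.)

Start state of the DFA: {q0}.
{q0} --0--> {q2}  [new]
{q0} --1--> ∅  [new]
{q0} --2--> {q2}  [seen]
{q2} --0--> {q0,q2}  [new]
{q2} --1--> {q0}  [seen]
{q2} --2--> {q1}  [new]
∅ --0--> ∅  [seen]
∅ --1--> ∅  [seen]
∅ --2--> ∅  [seen]
{q0,q2} --0--> {q0,q2}  [seen]
{q0,q2} --1--> {q0}  [seen]
{q0,q2} --2--> {q1,q2}  [new]
{q1} --0--> ∅  [seen]
{q1} --1--> {q0}  [seen]
{q1} --2--> ∅  [seen]
{q1,q2} --0--> {q0,q2}  [seen]
{q1,q2} --1--> {q0}  [seen]
{q1,q2} --2--> {q1}  [seen]
Reachable DFA states: {q0}, {q2}, ∅, {q0,q2}, {q1}, {q1,q2}.

6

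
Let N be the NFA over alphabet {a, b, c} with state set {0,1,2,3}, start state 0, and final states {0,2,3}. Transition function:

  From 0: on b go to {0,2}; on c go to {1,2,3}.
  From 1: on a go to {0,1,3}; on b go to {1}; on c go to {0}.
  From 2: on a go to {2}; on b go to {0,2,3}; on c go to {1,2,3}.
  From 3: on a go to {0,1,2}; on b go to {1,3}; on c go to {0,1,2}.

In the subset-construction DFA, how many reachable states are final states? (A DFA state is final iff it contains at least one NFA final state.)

7

Start state of the DFA: {0}.
{0} --a--> ∅  [new]
{0} --b--> {0,2}  [new]
{0} --c--> {1,2,3}  [new]
∅ --a--> ∅  [seen]
∅ --b--> ∅  [seen]
∅ --c--> ∅  [seen]
{0,2} --a--> {2}  [new]
{0,2} --b--> {0,2,3}  [new]
{0,2} --c--> {1,2,3}  [seen]
{1,2,3} --a--> {0,1,2,3}  [new]
{1,2,3} --b--> {0,1,2,3}  [seen]
{1,2,3} --c--> {0,1,2,3}  [seen]
{2} --a--> {2}  [seen]
{2} --b--> {0,2,3}  [seen]
{2} --c--> {1,2,3}  [seen]
{0,2,3} --a--> {0,1,2}  [new]
{0,2,3} --b--> {0,1,2,3}  [seen]
{0,2,3} --c--> {0,1,2,3}  [seen]
{0,1,2,3} --a--> {0,1,2,3}  [seen]
{0,1,2,3} --b--> {0,1,2,3}  [seen]
{0,1,2,3} --c--> {0,1,2,3}  [seen]
{0,1,2} --a--> {0,1,2,3}  [seen]
{0,1,2} --b--> {0,1,2,3}  [seen]
{0,1,2} --c--> {0,1,2,3}  [seen]
Reachable DFA states: {0}, ∅, {0,2}, {1,2,3}, {2}, {0,2,3}, {0,1,2,3}, {0,1,2}.
Accepting DFA states (contain an NFA accepting state): {0}, {0,2}, {1,2,3}, {2}, {0,2,3}, {0,1,2,3}, {0,1,2}.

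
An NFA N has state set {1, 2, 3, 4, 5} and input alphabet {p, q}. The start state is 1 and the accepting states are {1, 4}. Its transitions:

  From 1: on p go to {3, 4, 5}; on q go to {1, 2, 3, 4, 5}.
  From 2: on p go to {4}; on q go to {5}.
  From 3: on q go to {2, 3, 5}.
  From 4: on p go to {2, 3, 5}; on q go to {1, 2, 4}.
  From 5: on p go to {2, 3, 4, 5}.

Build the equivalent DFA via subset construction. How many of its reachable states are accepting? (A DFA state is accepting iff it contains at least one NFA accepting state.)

Start state of the DFA: {1}.
{1} --p--> {3, 4, 5}  [new]
{1} --q--> {1, 2, 3, 4, 5}  [new]
{3, 4, 5} --p--> {2, 3, 4, 5}  [new]
{3, 4, 5} --q--> {1, 2, 3, 4, 5}  [seen]
{1, 2, 3, 4, 5} --p--> {2, 3, 4, 5}  [seen]
{1, 2, 3, 4, 5} --q--> {1, 2, 3, 4, 5}  [seen]
{2, 3, 4, 5} --p--> {2, 3, 4, 5}  [seen]
{2, 3, 4, 5} --q--> {1, 2, 3, 4, 5}  [seen]
Reachable DFA states: {1}, {3, 4, 5}, {1, 2, 3, 4, 5}, {2, 3, 4, 5}.
Accepting DFA states (contain an NFA accepting state): {1}, {3, 4, 5}, {1, 2, 3, 4, 5}, {2, 3, 4, 5}.

4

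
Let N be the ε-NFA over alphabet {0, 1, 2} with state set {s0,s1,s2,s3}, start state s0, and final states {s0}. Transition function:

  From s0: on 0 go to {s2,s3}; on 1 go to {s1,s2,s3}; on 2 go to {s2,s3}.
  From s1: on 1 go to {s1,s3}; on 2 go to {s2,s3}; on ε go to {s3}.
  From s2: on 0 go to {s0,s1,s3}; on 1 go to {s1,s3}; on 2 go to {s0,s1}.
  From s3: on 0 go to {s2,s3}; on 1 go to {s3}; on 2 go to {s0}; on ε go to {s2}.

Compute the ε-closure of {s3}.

{s2,s3}

Begin with {s3}.
s3 →ε {s2}; add s2.
ε-closure = {s2,s3}.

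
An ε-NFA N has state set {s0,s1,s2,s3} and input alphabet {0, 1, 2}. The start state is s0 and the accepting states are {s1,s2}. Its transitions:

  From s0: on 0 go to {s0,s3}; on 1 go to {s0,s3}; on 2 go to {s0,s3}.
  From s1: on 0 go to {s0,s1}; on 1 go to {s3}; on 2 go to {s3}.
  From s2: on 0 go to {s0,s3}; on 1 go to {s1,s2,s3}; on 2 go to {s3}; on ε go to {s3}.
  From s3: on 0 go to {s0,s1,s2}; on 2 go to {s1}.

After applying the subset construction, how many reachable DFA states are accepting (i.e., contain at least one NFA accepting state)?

2

Start state of the DFA: {s0} (ε-closure of the NFA start).
{s0} --0--> {s0,s3}  [new]
{s0} --1--> {s0,s3}  [seen]
{s0} --2--> {s0,s3}  [seen]
{s0,s3} --0--> {s0,s1,s2,s3}  [new]
{s0,s3} --1--> {s0,s3}  [seen]
{s0,s3} --2--> {s0,s1,s3}  [new]
{s0,s1,s2,s3} --0--> {s0,s1,s2,s3}  [seen]
{s0,s1,s2,s3} --1--> {s0,s1,s2,s3}  [seen]
{s0,s1,s2,s3} --2--> {s0,s1,s3}  [seen]
{s0,s1,s3} --0--> {s0,s1,s2,s3}  [seen]
{s0,s1,s3} --1--> {s0,s3}  [seen]
{s0,s1,s3} --2--> {s0,s1,s3}  [seen]
Reachable DFA states: {s0}, {s0,s3}, {s0,s1,s2,s3}, {s0,s1,s3}.
Accepting DFA states (contain an NFA accepting state): {s0,s1,s2,s3}, {s0,s1,s3}.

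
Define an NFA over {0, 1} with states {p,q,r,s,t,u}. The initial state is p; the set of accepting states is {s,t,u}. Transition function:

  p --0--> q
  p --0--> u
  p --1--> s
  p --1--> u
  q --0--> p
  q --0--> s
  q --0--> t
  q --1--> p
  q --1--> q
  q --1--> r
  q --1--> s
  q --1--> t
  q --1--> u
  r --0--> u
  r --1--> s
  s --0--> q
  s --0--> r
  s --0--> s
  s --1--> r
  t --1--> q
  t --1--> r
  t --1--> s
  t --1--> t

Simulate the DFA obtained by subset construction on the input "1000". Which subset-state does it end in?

{p,q,r,s,t,u}

Start: {p}.
δ(p,1) = {s,u}.
Union: {s,u}.
After 1: {s,u}.
δ(s,0) = {q,r,s}; δ(u,0) = ∅.
Union: {q,r,s}.
After 0: {q,r,s}.
δ(q,0) = {p,s,t}; δ(r,0) = {u}; δ(s,0) = {q,r,s}.
Union: {p,q,r,s,t,u}.
After 0: {p,q,r,s,t,u}.
δ(p,0) = {q,u}; δ(q,0) = {p,s,t}; δ(r,0) = {u}; δ(s,0) = {q,r,s}; δ(t,0) = ∅; δ(u,0) = ∅.
Union: {p,q,r,s,t,u}.
After 0: {p,q,r,s,t,u}.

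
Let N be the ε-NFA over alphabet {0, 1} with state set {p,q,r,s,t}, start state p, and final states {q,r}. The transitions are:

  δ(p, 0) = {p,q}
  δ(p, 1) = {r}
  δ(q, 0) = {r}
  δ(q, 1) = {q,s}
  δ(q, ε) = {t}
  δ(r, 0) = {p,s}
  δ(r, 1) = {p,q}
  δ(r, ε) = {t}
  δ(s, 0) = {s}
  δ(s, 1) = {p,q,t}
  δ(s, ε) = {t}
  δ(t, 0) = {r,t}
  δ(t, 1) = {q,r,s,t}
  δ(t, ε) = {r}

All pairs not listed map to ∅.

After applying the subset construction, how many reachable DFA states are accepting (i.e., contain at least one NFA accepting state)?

4

Start state of the DFA: {p} (ε-closure of the NFA start).
{p} --0--> {p,q,r,t}  [new]
{p} --1--> {r,t}  [new]
{p,q,r,t} --0--> {p,q,r,s,t}  [new]
{p,q,r,t} --1--> {p,q,r,s,t}  [seen]
{r,t} --0--> {p,r,s,t}  [new]
{r,t} --1--> {p,q,r,s,t}  [seen]
{p,q,r,s,t} --0--> {p,q,r,s,t}  [seen]
{p,q,r,s,t} --1--> {p,q,r,s,t}  [seen]
{p,r,s,t} --0--> {p,q,r,s,t}  [seen]
{p,r,s,t} --1--> {p,q,r,s,t}  [seen]
Reachable DFA states: {p}, {p,q,r,t}, {r,t}, {p,q,r,s,t}, {p,r,s,t}.
Accepting DFA states (contain an NFA accepting state): {p,q,r,t}, {r,t}, {p,q,r,s,t}, {p,r,s,t}.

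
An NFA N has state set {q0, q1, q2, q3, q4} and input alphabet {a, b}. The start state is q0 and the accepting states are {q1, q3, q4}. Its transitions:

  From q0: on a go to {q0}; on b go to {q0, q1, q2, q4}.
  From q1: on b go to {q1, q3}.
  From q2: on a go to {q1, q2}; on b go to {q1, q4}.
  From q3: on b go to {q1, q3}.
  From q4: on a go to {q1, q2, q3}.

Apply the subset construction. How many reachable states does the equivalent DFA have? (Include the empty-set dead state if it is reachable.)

Start state of the DFA: {q0}.
{q0} --a--> {q0}  [seen]
{q0} --b--> {q0, q1, q2, q4}  [new]
{q0, q1, q2, q4} --a--> {q0, q1, q2, q3}  [new]
{q0, q1, q2, q4} --b--> {q0, q1, q2, q3, q4}  [new]
{q0, q1, q2, q3} --a--> {q0, q1, q2}  [new]
{q0, q1, q2, q3} --b--> {q0, q1, q2, q3, q4}  [seen]
{q0, q1, q2, q3, q4} --a--> {q0, q1, q2, q3}  [seen]
{q0, q1, q2, q3, q4} --b--> {q0, q1, q2, q3, q4}  [seen]
{q0, q1, q2} --a--> {q0, q1, q2}  [seen]
{q0, q1, q2} --b--> {q0, q1, q2, q3, q4}  [seen]
Reachable DFA states: {q0}, {q0, q1, q2, q4}, {q0, q1, q2, q3}, {q0, q1, q2, q3, q4}, {q0, q1, q2}.

5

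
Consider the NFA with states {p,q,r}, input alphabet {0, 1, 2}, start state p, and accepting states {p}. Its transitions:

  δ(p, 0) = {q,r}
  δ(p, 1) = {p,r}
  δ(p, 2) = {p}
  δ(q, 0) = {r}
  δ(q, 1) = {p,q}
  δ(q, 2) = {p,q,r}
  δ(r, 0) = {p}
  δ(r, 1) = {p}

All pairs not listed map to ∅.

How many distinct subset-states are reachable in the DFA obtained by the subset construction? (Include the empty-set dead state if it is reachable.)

Start state of the DFA: {p}.
{p} --0--> {q,r}  [new]
{p} --1--> {p,r}  [new]
{p} --2--> {p}  [seen]
{q,r} --0--> {p,r}  [seen]
{q,r} --1--> {p,q}  [new]
{q,r} --2--> {p,q,r}  [new]
{p,r} --0--> {p,q,r}  [seen]
{p,r} --1--> {p,r}  [seen]
{p,r} --2--> {p}  [seen]
{p,q} --0--> {q,r}  [seen]
{p,q} --1--> {p,q,r}  [seen]
{p,q} --2--> {p,q,r}  [seen]
{p,q,r} --0--> {p,q,r}  [seen]
{p,q,r} --1--> {p,q,r}  [seen]
{p,q,r} --2--> {p,q,r}  [seen]
Reachable DFA states: {p}, {q,r}, {p,r}, {p,q}, {p,q,r}.

5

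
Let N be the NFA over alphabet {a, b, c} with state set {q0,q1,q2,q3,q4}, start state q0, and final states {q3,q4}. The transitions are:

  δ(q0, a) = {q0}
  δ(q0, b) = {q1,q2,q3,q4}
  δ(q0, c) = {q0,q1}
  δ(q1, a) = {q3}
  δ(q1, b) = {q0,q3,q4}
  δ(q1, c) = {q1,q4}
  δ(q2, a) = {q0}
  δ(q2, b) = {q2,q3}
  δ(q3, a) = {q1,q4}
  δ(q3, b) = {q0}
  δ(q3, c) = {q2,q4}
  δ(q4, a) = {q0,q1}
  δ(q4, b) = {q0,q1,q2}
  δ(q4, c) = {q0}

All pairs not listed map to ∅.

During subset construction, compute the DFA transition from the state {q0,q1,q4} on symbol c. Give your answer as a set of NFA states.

{q0,q1,q4}

δ(q0,c) = {q0,q1}; δ(q1,c) = {q1,q4}; δ(q4,c) = {q0}.
Union: {q0,q1,q4}.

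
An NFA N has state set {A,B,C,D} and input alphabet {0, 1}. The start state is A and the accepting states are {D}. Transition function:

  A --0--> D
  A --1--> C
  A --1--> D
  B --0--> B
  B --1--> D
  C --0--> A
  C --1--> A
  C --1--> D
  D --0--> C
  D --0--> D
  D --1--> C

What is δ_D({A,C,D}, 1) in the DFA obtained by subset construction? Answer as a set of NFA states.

{A,C,D}

δ(A,1) = {C,D}; δ(C,1) = {A,D}; δ(D,1) = {C}.
Union: {A,C,D}.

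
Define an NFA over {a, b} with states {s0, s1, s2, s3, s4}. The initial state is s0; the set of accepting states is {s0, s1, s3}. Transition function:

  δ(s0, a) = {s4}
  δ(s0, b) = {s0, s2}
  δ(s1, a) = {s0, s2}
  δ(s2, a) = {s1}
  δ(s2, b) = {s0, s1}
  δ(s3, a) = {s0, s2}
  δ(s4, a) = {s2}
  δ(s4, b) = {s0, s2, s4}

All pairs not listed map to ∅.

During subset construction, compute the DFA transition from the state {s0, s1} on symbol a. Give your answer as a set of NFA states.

δ(s0,a) = {s4}; δ(s1,a) = {s0, s2}.
Union: {s0, s2, s4}.

{s0, s2, s4}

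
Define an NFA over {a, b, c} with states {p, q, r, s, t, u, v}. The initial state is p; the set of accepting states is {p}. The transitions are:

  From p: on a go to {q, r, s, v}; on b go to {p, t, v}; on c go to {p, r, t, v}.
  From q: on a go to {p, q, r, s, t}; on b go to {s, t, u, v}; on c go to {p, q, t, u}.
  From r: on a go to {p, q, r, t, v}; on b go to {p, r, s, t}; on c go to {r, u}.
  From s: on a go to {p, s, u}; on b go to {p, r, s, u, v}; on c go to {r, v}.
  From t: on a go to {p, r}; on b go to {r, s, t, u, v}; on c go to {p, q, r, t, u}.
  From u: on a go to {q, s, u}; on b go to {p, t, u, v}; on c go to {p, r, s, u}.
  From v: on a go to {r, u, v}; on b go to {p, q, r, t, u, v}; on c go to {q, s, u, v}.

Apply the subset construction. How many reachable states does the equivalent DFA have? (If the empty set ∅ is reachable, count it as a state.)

6

Start state of the DFA: {p}.
{p} --a--> {q, r, s, v}  [new]
{p} --b--> {p, t, v}  [new]
{p} --c--> {p, r, t, v}  [new]
{q, r, s, v} --a--> {p, q, r, s, t, u, v}  [new]
{q, r, s, v} --b--> {p, q, r, s, t, u, v}  [seen]
{q, r, s, v} --c--> {p, q, r, s, t, u, v}  [seen]
{p, t, v} --a--> {p, q, r, s, u, v}  [new]
{p, t, v} --b--> {p, q, r, s, t, u, v}  [seen]
{p, t, v} --c--> {p, q, r, s, t, u, v}  [seen]
{p, r, t, v} --a--> {p, q, r, s, t, u, v}  [seen]
{p, r, t, v} --b--> {p, q, r, s, t, u, v}  [seen]
{p, r, t, v} --c--> {p, q, r, s, t, u, v}  [seen]
{p, q, r, s, t, u, v} --a--> {p, q, r, s, t, u, v}  [seen]
{p, q, r, s, t, u, v} --b--> {p, q, r, s, t, u, v}  [seen]
{p, q, r, s, t, u, v} --c--> {p, q, r, s, t, u, v}  [seen]
{p, q, r, s, u, v} --a--> {p, q, r, s, t, u, v}  [seen]
{p, q, r, s, u, v} --b--> {p, q, r, s, t, u, v}  [seen]
{p, q, r, s, u, v} --c--> {p, q, r, s, t, u, v}  [seen]
Reachable DFA states: {p}, {q, r, s, v}, {p, t, v}, {p, r, t, v}, {p, q, r, s, t, u, v}, {p, q, r, s, u, v}.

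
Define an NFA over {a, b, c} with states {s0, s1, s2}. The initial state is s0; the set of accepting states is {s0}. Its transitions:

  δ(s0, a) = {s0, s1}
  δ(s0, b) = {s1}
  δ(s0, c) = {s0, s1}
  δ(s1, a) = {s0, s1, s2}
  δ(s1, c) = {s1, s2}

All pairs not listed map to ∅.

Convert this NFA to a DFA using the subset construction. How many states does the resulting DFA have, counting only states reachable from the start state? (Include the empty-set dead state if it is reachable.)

Start state of the DFA: {s0}.
{s0} --a--> {s0, s1}  [new]
{s0} --b--> {s1}  [new]
{s0} --c--> {s0, s1}  [seen]
{s0, s1} --a--> {s0, s1, s2}  [new]
{s0, s1} --b--> {s1}  [seen]
{s0, s1} --c--> {s0, s1, s2}  [seen]
{s1} --a--> {s0, s1, s2}  [seen]
{s1} --b--> ∅  [new]
{s1} --c--> {s1, s2}  [new]
{s0, s1, s2} --a--> {s0, s1, s2}  [seen]
{s0, s1, s2} --b--> {s1}  [seen]
{s0, s1, s2} --c--> {s0, s1, s2}  [seen]
∅ --a--> ∅  [seen]
∅ --b--> ∅  [seen]
∅ --c--> ∅  [seen]
{s1, s2} --a--> {s0, s1, s2}  [seen]
{s1, s2} --b--> ∅  [seen]
{s1, s2} --c--> {s1, s2}  [seen]
Reachable DFA states: {s0}, {s0, s1}, {s1}, {s0, s1, s2}, ∅, {s1, s2}.

6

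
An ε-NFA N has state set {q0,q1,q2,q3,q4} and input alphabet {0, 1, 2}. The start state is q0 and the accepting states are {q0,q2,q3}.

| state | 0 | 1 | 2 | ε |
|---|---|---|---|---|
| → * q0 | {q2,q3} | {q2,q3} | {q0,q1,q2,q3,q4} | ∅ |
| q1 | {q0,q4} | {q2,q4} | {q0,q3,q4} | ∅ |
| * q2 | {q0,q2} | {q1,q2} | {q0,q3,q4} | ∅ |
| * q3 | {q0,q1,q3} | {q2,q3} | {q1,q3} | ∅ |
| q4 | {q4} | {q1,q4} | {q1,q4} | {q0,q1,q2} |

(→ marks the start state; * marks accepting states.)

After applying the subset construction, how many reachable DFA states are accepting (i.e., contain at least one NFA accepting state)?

Start state of the DFA: {q0} (ε-closure of the NFA start).
{q0} --0--> {q2,q3}  [new]
{q0} --1--> {q2,q3}  [seen]
{q0} --2--> {q0,q1,q2,q3,q4}  [new]
{q2,q3} --0--> {q0,q1,q2,q3}  [new]
{q2,q3} --1--> {q1,q2,q3}  [new]
{q2,q3} --2--> {q0,q1,q2,q3,q4}  [seen]
{q0,q1,q2,q3,q4} --0--> {q0,q1,q2,q3,q4}  [seen]
{q0,q1,q2,q3,q4} --1--> {q0,q1,q2,q3,q4}  [seen]
{q0,q1,q2,q3,q4} --2--> {q0,q1,q2,q3,q4}  [seen]
{q0,q1,q2,q3} --0--> {q0,q1,q2,q3,q4}  [seen]
{q0,q1,q2,q3} --1--> {q0,q1,q2,q3,q4}  [seen]
{q0,q1,q2,q3} --2--> {q0,q1,q2,q3,q4}  [seen]
{q1,q2,q3} --0--> {q0,q1,q2,q3,q4}  [seen]
{q1,q2,q3} --1--> {q0,q1,q2,q3,q4}  [seen]
{q1,q2,q3} --2--> {q0,q1,q2,q3,q4}  [seen]
Reachable DFA states: {q0}, {q2,q3}, {q0,q1,q2,q3,q4}, {q0,q1,q2,q3}, {q1,q2,q3}.
Accepting DFA states (contain an NFA accepting state): {q0}, {q2,q3}, {q0,q1,q2,q3,q4}, {q0,q1,q2,q3}, {q1,q2,q3}.

5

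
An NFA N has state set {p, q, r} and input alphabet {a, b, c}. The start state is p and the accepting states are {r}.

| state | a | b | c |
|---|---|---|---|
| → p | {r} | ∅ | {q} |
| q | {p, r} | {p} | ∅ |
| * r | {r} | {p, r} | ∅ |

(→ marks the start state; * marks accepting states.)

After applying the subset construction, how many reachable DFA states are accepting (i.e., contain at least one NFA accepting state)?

Start state of the DFA: {p}.
{p} --a--> {r}  [new]
{p} --b--> ∅  [new]
{p} --c--> {q}  [new]
{r} --a--> {r}  [seen]
{r} --b--> {p, r}  [new]
{r} --c--> ∅  [seen]
∅ --a--> ∅  [seen]
∅ --b--> ∅  [seen]
∅ --c--> ∅  [seen]
{q} --a--> {p, r}  [seen]
{q} --b--> {p}  [seen]
{q} --c--> ∅  [seen]
{p, r} --a--> {r}  [seen]
{p, r} --b--> {p, r}  [seen]
{p, r} --c--> {q}  [seen]
Reachable DFA states: {p}, {r}, ∅, {q}, {p, r}.
Accepting DFA states (contain an NFA accepting state): {r}, {p, r}.

2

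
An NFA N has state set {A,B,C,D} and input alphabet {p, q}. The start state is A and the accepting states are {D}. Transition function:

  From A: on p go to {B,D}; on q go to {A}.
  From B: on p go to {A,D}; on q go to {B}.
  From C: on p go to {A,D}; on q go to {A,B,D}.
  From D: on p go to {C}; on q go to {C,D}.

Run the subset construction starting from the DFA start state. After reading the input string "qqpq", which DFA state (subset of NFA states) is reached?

{B,C,D}

Start: {A}.
δ(A,q) = {A}.
Union: {A}.
After q: {A}.
δ(A,q) = {A}.
Union: {A}.
After q: {A}.
δ(A,p) = {B,D}.
Union: {B,D}.
After p: {B,D}.
δ(B,q) = {B}; δ(D,q) = {C,D}.
Union: {B,C,D}.
After q: {B,C,D}.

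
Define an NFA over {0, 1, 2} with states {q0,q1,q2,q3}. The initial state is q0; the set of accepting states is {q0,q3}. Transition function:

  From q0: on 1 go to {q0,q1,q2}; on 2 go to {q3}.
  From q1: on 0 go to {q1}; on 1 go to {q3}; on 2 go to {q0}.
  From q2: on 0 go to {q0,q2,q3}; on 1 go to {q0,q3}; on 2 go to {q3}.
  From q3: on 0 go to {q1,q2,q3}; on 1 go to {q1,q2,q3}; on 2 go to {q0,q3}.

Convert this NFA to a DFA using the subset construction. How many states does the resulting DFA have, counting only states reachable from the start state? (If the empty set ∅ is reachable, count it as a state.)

Start state of the DFA: {q0}.
{q0} --0--> ∅  [new]
{q0} --1--> {q0,q1,q2}  [new]
{q0} --2--> {q3}  [new]
∅ --0--> ∅  [seen]
∅ --1--> ∅  [seen]
∅ --2--> ∅  [seen]
{q0,q1,q2} --0--> {q0,q1,q2,q3}  [new]
{q0,q1,q2} --1--> {q0,q1,q2,q3}  [seen]
{q0,q1,q2} --2--> {q0,q3}  [new]
{q3} --0--> {q1,q2,q3}  [new]
{q3} --1--> {q1,q2,q3}  [seen]
{q3} --2--> {q0,q3}  [seen]
{q0,q1,q2,q3} --0--> {q0,q1,q2,q3}  [seen]
{q0,q1,q2,q3} --1--> {q0,q1,q2,q3}  [seen]
{q0,q1,q2,q3} --2--> {q0,q3}  [seen]
{q0,q3} --0--> {q1,q2,q3}  [seen]
{q0,q3} --1--> {q0,q1,q2,q3}  [seen]
{q0,q3} --2--> {q0,q3}  [seen]
{q1,q2,q3} --0--> {q0,q1,q2,q3}  [seen]
{q1,q2,q3} --1--> {q0,q1,q2,q3}  [seen]
{q1,q2,q3} --2--> {q0,q3}  [seen]
Reachable DFA states: {q0}, ∅, {q0,q1,q2}, {q3}, {q0,q1,q2,q3}, {q0,q3}, {q1,q2,q3}.

7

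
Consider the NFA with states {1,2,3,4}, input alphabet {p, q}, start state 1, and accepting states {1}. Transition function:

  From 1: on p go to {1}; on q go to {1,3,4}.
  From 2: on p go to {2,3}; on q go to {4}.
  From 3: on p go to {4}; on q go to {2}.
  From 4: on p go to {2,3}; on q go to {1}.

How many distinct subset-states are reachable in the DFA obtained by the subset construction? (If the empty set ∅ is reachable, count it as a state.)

Start state of the DFA: {1}.
{1} --p--> {1}  [seen]
{1} --q--> {1,3,4}  [new]
{1,3,4} --p--> {1,2,3,4}  [new]
{1,3,4} --q--> {1,2,3,4}  [seen]
{1,2,3,4} --p--> {1,2,3,4}  [seen]
{1,2,3,4} --q--> {1,2,3,4}  [seen]
Reachable DFA states: {1}, {1,3,4}, {1,2,3,4}.

3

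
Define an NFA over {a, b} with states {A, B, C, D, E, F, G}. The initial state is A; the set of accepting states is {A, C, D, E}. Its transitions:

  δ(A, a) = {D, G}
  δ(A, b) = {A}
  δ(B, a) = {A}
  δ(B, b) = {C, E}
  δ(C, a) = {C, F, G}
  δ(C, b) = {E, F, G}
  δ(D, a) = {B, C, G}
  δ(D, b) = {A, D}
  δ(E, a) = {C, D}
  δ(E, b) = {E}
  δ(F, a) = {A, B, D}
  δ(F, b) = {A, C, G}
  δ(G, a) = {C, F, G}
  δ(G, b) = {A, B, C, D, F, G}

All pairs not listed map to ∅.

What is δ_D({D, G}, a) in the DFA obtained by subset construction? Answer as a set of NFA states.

{B, C, F, G}

δ(D,a) = {B, C, G}; δ(G,a) = {C, F, G}.
Union: {B, C, F, G}.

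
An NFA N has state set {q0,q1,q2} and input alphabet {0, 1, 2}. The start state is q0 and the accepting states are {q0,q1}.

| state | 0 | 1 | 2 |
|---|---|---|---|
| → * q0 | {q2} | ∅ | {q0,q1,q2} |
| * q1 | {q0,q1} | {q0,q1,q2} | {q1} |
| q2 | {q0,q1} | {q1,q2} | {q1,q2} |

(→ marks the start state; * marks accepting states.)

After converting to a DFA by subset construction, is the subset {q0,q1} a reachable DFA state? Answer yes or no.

Start state of the DFA: {q0}.
{q0} --0--> {q2}  [new]
{q0} --1--> ∅  [new]
{q0} --2--> {q0,q1,q2}  [new]
{q2} --0--> {q0,q1}  [new]
{q2} --1--> {q1,q2}  [new]
{q2} --2--> {q1,q2}  [seen]
∅ --0--> ∅  [seen]
∅ --1--> ∅  [seen]
∅ --2--> ∅  [seen]
{q0,q1,q2} --0--> {q0,q1,q2}  [seen]
{q0,q1,q2} --1--> {q0,q1,q2}  [seen]
{q0,q1,q2} --2--> {q0,q1,q2}  [seen]
{q0,q1} --0--> {q0,q1,q2}  [seen]
{q0,q1} --1--> {q0,q1,q2}  [seen]
{q0,q1} --2--> {q0,q1,q2}  [seen]
{q1,q2} --0--> {q0,q1}  [seen]
{q1,q2} --1--> {q0,q1,q2}  [seen]
{q1,q2} --2--> {q1,q2}  [seen]
Reachable DFA states: {q0}, {q2}, ∅, {q0,q1,q2}, {q0,q1}, {q1,q2}.
{q0,q1} is among them.

yes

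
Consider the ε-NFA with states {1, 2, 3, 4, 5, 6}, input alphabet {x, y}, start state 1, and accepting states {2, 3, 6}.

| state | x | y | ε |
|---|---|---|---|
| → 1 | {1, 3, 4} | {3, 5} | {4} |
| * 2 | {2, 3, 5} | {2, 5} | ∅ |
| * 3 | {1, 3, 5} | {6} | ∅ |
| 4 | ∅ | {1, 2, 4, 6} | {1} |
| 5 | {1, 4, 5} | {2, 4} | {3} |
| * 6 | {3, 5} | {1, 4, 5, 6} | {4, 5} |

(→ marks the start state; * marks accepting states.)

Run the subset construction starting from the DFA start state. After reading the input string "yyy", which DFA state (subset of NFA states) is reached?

Start: {1, 4}.
δ(1,y) = {3, 5}; δ(4,y) = {1, 2, 4, 6}.
Union: {1, 2, 3, 4, 5, 6}.
After y: {1, 2, 3, 4, 5, 6}.
δ(1,y) = {3, 5}; δ(2,y) = {2, 5}; δ(3,y) = {6}; δ(4,y) = {1, 2, 4, 6}; δ(5,y) = {2, 4}; δ(6,y) = {1, 4, 5, 6}.
Union: {1, 2, 3, 4, 5, 6}.
After y: {1, 2, 3, 4, 5, 6}.
δ(1,y) = {3, 5}; δ(2,y) = {2, 5}; δ(3,y) = {6}; δ(4,y) = {1, 2, 4, 6}; δ(5,y) = {2, 4}; δ(6,y) = {1, 4, 5, 6}.
Union: {1, 2, 3, 4, 5, 6}.
After y: {1, 2, 3, 4, 5, 6}.

{1, 2, 3, 4, 5, 6}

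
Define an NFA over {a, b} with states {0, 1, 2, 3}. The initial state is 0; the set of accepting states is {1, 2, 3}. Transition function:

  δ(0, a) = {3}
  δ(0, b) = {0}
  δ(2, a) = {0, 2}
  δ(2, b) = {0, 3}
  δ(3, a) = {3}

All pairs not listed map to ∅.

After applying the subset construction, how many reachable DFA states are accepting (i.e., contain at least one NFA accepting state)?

Start state of the DFA: {0}.
{0} --a--> {3}  [new]
{0} --b--> {0}  [seen]
{3} --a--> {3}  [seen]
{3} --b--> ∅  [new]
∅ --a--> ∅  [seen]
∅ --b--> ∅  [seen]
Reachable DFA states: {0}, {3}, ∅.
Accepting DFA states (contain an NFA accepting state): {3}.

1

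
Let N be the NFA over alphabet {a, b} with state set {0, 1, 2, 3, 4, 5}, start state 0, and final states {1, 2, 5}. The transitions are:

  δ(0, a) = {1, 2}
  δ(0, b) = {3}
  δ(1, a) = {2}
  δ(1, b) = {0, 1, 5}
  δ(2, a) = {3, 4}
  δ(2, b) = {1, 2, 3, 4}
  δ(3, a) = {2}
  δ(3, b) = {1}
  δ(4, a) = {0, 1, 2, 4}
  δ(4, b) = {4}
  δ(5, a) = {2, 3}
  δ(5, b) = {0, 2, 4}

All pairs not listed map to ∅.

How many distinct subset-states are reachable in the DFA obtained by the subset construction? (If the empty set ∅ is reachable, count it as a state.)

Start state of the DFA: {0}.
{0} --a--> {1, 2}  [new]
{0} --b--> {3}  [new]
{1, 2} --a--> {2, 3, 4}  [new]
{1, 2} --b--> {0, 1, 2, 3, 4, 5}  [new]
{3} --a--> {2}  [new]
{3} --b--> {1}  [new]
{2, 3, 4} --a--> {0, 1, 2, 3, 4}  [new]
{2, 3, 4} --b--> {1, 2, 3, 4}  [new]
{0, 1, 2, 3, 4, 5} --a--> {0, 1, 2, 3, 4}  [seen]
{0, 1, 2, 3, 4, 5} --b--> {0, 1, 2, 3, 4, 5}  [seen]
{2} --a--> {3, 4}  [new]
{2} --b--> {1, 2, 3, 4}  [seen]
{1} --a--> {2}  [seen]
{1} --b--> {0, 1, 5}  [new]
{0, 1, 2, 3, 4} --a--> {0, 1, 2, 3, 4}  [seen]
{0, 1, 2, 3, 4} --b--> {0, 1, 2, 3, 4, 5}  [seen]
{1, 2, 3, 4} --a--> {0, 1, 2, 3, 4}  [seen]
{1, 2, 3, 4} --b--> {0, 1, 2, 3, 4, 5}  [seen]
{3, 4} --a--> {0, 1, 2, 4}  [new]
{3, 4} --b--> {1, 4}  [new]
{0, 1, 5} --a--> {1, 2, 3}  [new]
{0, 1, 5} --b--> {0, 1, 2, 3, 4, 5}  [seen]
{0, 1, 2, 4} --a--> {0, 1, 2, 3, 4}  [seen]
{0, 1, 2, 4} --b--> {0, 1, 2, 3, 4, 5}  [seen]
{1, 4} --a--> {0, 1, 2, 4}  [seen]
{1, 4} --b--> {0, 1, 4, 5}  [new]
{1, 2, 3} --a--> {2, 3, 4}  [seen]
{1, 2, 3} --b--> {0, 1, 2, 3, 4, 5}  [seen]
{0, 1, 4, 5} --a--> {0, 1, 2, 3, 4}  [seen]
{0, 1, 4, 5} --b--> {0, 1, 2, 3, 4, 5}  [seen]
Reachable DFA states: {0}, {1, 2}, {3}, {2, 3, 4}, {0, 1, 2, 3, 4, 5}, {2}, {1}, {0, 1, 2, 3, 4}, {1, 2, 3, 4}, {3, 4}, {0, 1, 5}, {0, 1, 2, 4}, {1, 4}, {1, 2, 3}, {0, 1, 4, 5}.

15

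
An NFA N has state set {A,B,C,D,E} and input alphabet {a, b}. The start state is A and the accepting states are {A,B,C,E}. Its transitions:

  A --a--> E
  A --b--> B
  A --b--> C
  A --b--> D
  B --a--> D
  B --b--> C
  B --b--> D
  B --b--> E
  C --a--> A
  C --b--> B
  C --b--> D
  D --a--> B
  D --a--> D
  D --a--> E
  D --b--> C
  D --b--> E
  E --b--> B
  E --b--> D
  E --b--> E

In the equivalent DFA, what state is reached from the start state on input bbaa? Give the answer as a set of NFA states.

Start: {A}.
δ(A,b) = {B,C,D}.
Union: {B,C,D}.
After b: {B,C,D}.
δ(B,b) = {C,D,E}; δ(C,b) = {B,D}; δ(D,b) = {C,E}.
Union: {B,C,D,E}.
After b: {B,C,D,E}.
δ(B,a) = {D}; δ(C,a) = {A}; δ(D,a) = {B,D,E}; δ(E,a) = ∅.
Union: {A,B,D,E}.
After a: {A,B,D,E}.
δ(A,a) = {E}; δ(B,a) = {D}; δ(D,a) = {B,D,E}; δ(E,a) = ∅.
Union: {B,D,E}.
After a: {B,D,E}.

{B,D,E}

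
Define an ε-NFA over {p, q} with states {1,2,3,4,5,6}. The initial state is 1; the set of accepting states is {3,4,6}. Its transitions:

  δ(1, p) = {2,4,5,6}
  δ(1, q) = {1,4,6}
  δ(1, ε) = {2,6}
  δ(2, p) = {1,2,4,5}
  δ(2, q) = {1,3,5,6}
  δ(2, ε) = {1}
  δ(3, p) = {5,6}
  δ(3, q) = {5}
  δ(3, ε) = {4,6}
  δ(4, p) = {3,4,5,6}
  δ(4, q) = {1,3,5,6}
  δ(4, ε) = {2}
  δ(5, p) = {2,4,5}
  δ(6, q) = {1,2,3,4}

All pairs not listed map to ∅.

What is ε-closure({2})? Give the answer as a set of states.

Begin with {2}.
2 →ε {1}; add 1.
1 →ε {2,6}; add 6.
ε-closure = {1,2,6}.

{1,2,6}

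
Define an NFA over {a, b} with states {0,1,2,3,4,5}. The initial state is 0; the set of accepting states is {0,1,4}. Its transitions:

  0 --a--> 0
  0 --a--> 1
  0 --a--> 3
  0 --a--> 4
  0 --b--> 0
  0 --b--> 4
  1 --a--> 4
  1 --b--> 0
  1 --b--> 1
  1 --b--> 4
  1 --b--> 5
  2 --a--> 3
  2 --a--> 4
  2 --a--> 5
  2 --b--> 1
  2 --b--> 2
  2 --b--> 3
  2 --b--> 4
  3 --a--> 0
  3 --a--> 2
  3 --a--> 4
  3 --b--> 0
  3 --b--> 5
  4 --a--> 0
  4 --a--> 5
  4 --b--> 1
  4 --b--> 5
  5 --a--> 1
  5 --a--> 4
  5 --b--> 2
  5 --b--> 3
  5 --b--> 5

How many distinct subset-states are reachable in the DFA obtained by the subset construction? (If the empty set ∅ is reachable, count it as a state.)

6

Start state of the DFA: {0}.
{0} --a--> {0,1,3,4}  [new]
{0} --b--> {0,4}  [new]
{0,1,3,4} --a--> {0,1,2,3,4,5}  [new]
{0,1,3,4} --b--> {0,1,4,5}  [new]
{0,4} --a--> {0,1,3,4,5}  [new]
{0,4} --b--> {0,1,4,5}  [seen]
{0,1,2,3,4,5} --a--> {0,1,2,3,4,5}  [seen]
{0,1,2,3,4,5} --b--> {0,1,2,3,4,5}  [seen]
{0,1,4,5} --a--> {0,1,3,4,5}  [seen]
{0,1,4,5} --b--> {0,1,2,3,4,5}  [seen]
{0,1,3,4,5} --a--> {0,1,2,3,4,5}  [seen]
{0,1,3,4,5} --b--> {0,1,2,3,4,5}  [seen]
Reachable DFA states: {0}, {0,1,3,4}, {0,4}, {0,1,2,3,4,5}, {0,1,4,5}, {0,1,3,4,5}.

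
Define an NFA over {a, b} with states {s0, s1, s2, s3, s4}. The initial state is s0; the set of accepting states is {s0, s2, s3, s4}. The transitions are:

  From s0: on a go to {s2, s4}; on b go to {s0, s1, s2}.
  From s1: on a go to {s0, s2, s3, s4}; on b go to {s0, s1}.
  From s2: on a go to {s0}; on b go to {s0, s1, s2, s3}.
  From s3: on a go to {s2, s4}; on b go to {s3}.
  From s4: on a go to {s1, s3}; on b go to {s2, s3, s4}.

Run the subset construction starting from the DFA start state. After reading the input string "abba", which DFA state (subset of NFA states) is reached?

Start: {s0}.
δ(s0,a) = {s2, s4}.
Union: {s2, s4}.
After a: {s2, s4}.
δ(s2,b) = {s0, s1, s2, s3}; δ(s4,b) = {s2, s3, s4}.
Union: {s0, s1, s2, s3, s4}.
After b: {s0, s1, s2, s3, s4}.
δ(s0,b) = {s0, s1, s2}; δ(s1,b) = {s0, s1}; δ(s2,b) = {s0, s1, s2, s3}; δ(s3,b) = {s3}; δ(s4,b) = {s2, s3, s4}.
Union: {s0, s1, s2, s3, s4}.
After b: {s0, s1, s2, s3, s4}.
δ(s0,a) = {s2, s4}; δ(s1,a) = {s0, s2, s3, s4}; δ(s2,a) = {s0}; δ(s3,a) = {s2, s4}; δ(s4,a) = {s1, s3}.
Union: {s0, s1, s2, s3, s4}.
After a: {s0, s1, s2, s3, s4}.

{s0, s1, s2, s3, s4}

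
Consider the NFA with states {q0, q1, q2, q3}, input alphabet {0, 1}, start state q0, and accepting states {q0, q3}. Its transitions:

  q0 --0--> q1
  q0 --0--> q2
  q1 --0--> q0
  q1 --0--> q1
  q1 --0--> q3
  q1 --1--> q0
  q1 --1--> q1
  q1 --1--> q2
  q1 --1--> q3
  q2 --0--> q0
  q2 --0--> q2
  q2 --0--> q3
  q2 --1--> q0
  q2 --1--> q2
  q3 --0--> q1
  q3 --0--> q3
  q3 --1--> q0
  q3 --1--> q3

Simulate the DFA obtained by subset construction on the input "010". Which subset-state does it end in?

{q0, q1, q2, q3}

Start: {q0}.
δ(q0,0) = {q1, q2}.
Union: {q1, q2}.
After 0: {q1, q2}.
δ(q1,1) = {q0, q1, q2, q3}; δ(q2,1) = {q0, q2}.
Union: {q0, q1, q2, q3}.
After 1: {q0, q1, q2, q3}.
δ(q0,0) = {q1, q2}; δ(q1,0) = {q0, q1, q3}; δ(q2,0) = {q0, q2, q3}; δ(q3,0) = {q1, q3}.
Union: {q0, q1, q2, q3}.
After 0: {q0, q1, q2, q3}.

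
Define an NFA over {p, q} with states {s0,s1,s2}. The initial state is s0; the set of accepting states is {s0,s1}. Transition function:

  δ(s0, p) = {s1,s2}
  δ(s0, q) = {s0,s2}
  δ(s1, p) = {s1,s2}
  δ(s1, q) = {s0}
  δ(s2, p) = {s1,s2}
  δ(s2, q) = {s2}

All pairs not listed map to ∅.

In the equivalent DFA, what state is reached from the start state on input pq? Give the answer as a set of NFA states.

Start: {s0}.
δ(s0,p) = {s1,s2}.
Union: {s1,s2}.
After p: {s1,s2}.
δ(s1,q) = {s0}; δ(s2,q) = {s2}.
Union: {s0,s2}.
After q: {s0,s2}.

{s0,s2}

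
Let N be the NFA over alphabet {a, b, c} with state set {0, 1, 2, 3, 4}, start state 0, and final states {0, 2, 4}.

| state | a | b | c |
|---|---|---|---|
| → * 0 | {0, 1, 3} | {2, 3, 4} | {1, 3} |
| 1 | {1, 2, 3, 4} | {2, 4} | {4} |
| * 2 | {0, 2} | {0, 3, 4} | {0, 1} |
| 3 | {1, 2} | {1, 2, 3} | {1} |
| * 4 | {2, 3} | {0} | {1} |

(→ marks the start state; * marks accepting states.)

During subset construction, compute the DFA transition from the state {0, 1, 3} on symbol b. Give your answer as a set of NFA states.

δ(0,b) = {2, 3, 4}; δ(1,b) = {2, 4}; δ(3,b) = {1, 2, 3}.
Union: {1, 2, 3, 4}.

{1, 2, 3, 4}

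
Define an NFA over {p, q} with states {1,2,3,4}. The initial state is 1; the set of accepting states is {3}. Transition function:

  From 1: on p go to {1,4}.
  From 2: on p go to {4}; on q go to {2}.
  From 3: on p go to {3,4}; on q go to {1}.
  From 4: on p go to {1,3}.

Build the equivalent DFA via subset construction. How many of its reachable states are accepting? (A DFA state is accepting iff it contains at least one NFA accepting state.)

Start state of the DFA: {1}.
{1} --p--> {1,4}  [new]
{1} --q--> ∅  [new]
{1,4} --p--> {1,3,4}  [new]
{1,4} --q--> ∅  [seen]
∅ --p--> ∅  [seen]
∅ --q--> ∅  [seen]
{1,3,4} --p--> {1,3,4}  [seen]
{1,3,4} --q--> {1}  [seen]
Reachable DFA states: {1}, {1,4}, ∅, {1,3,4}.
Accepting DFA states (contain an NFA accepting state): {1,3,4}.

1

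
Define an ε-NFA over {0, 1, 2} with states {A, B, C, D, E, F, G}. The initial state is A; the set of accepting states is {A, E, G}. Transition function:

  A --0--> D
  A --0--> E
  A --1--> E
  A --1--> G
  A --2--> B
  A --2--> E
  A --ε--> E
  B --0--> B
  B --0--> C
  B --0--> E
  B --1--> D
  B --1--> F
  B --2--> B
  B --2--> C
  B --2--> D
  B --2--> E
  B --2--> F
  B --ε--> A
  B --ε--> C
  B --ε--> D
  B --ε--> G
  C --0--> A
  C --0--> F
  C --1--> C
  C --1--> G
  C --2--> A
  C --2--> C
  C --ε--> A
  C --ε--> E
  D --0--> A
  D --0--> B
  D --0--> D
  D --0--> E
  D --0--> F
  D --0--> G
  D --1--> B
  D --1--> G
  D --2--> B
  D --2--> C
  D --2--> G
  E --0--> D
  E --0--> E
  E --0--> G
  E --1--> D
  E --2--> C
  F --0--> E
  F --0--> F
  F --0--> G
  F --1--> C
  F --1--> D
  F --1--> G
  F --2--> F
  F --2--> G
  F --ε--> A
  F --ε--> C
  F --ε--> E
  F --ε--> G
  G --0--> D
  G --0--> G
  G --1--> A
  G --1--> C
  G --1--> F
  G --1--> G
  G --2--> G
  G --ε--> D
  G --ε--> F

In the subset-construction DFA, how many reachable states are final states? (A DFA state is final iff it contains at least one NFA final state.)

Start state of the DFA: {A, E} (ε-closure of the NFA start).
{A, E} --0--> {A, C, D, E, F, G}  [new]
{A, E} --1--> {A, C, D, E, F, G}  [seen]
{A, E} --2--> {A, B, C, D, E, F, G}  [new]
{A, C, D, E, F, G} --0--> {A, B, C, D, E, F, G}  [seen]
{A, C, D, E, F, G} --1--> {A, B, C, D, E, F, G}  [seen]
{A, C, D, E, F, G} --2--> {A, B, C, D, E, F, G}  [seen]
{A, B, C, D, E, F, G} --0--> {A, B, C, D, E, F, G}  [seen]
{A, B, C, D, E, F, G} --1--> {A, B, C, D, E, F, G}  [seen]
{A, B, C, D, E, F, G} --2--> {A, B, C, D, E, F, G}  [seen]
Reachable DFA states: {A, E}, {A, C, D, E, F, G}, {A, B, C, D, E, F, G}.
Accepting DFA states (contain an NFA accepting state): {A, E}, {A, C, D, E, F, G}, {A, B, C, D, E, F, G}.

3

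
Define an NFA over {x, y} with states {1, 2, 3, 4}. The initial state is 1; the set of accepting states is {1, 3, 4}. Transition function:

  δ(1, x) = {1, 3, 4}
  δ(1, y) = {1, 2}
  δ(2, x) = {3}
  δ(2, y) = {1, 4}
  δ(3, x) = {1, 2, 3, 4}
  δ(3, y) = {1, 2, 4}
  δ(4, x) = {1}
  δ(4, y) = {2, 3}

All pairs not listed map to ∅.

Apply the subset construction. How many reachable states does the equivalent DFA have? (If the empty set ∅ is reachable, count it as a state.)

5

Start state of the DFA: {1}.
{1} --x--> {1, 3, 4}  [new]
{1} --y--> {1, 2}  [new]
{1, 3, 4} --x--> {1, 2, 3, 4}  [new]
{1, 3, 4} --y--> {1, 2, 3, 4}  [seen]
{1, 2} --x--> {1, 3, 4}  [seen]
{1, 2} --y--> {1, 2, 4}  [new]
{1, 2, 3, 4} --x--> {1, 2, 3, 4}  [seen]
{1, 2, 3, 4} --y--> {1, 2, 3, 4}  [seen]
{1, 2, 4} --x--> {1, 3, 4}  [seen]
{1, 2, 4} --y--> {1, 2, 3, 4}  [seen]
Reachable DFA states: {1}, {1, 3, 4}, {1, 2}, {1, 2, 3, 4}, {1, 2, 4}.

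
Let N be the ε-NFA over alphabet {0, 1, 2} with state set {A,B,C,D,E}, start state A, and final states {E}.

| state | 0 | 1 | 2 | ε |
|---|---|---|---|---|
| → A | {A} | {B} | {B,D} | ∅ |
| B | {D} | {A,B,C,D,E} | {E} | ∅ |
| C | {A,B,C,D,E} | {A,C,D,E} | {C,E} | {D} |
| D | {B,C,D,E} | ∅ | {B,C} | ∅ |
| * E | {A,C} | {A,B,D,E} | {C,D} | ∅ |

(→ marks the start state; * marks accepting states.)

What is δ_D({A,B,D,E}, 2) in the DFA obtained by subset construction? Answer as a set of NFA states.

{B,C,D,E}

δ(A,2) = {B,D}; δ(B,2) = {E}; δ(D,2) = {B,C}; δ(E,2) = {C,D}.
Union: {B,C,D,E}.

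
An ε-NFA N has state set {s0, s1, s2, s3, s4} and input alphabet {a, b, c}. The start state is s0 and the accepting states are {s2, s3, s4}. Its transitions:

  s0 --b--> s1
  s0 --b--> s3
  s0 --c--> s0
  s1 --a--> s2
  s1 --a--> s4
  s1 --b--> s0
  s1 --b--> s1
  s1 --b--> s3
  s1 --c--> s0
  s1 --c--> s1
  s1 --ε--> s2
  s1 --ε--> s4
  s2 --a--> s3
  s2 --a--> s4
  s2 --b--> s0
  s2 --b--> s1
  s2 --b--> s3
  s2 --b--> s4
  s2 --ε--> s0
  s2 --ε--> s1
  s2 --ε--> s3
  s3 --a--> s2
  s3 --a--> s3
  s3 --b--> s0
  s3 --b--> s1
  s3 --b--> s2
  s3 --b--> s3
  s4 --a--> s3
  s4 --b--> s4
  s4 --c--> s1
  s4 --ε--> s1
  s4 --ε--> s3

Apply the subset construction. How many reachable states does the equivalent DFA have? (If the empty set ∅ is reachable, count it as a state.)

3

Start state of the DFA: {s0} (ε-closure of the NFA start).
{s0} --a--> ∅  [new]
{s0} --b--> {s0, s1, s2, s3, s4}  [new]
{s0} --c--> {s0}  [seen]
∅ --a--> ∅  [seen]
∅ --b--> ∅  [seen]
∅ --c--> ∅  [seen]
{s0, s1, s2, s3, s4} --a--> {s0, s1, s2, s3, s4}  [seen]
{s0, s1, s2, s3, s4} --b--> {s0, s1, s2, s3, s4}  [seen]
{s0, s1, s2, s3, s4} --c--> {s0, s1, s2, s3, s4}  [seen]
Reachable DFA states: {s0}, ∅, {s0, s1, s2, s3, s4}.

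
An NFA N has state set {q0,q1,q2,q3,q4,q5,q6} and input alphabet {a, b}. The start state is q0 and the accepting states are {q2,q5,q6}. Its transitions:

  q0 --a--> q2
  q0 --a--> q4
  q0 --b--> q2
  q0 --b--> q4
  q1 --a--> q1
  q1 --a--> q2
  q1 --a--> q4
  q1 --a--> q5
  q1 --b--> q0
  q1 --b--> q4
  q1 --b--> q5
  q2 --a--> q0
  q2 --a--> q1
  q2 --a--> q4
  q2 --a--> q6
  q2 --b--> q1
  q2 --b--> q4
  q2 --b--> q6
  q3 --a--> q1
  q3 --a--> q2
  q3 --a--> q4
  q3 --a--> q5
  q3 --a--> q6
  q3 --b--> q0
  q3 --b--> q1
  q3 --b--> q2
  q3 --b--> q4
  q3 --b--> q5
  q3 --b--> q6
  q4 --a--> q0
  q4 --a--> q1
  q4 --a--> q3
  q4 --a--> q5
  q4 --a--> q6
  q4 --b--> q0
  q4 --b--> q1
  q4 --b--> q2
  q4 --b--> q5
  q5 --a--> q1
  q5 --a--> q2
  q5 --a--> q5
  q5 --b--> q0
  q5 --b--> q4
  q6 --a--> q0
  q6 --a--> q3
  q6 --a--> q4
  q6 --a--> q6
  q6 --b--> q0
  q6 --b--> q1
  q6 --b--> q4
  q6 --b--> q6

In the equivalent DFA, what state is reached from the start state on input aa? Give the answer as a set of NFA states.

Start: {q0}.
δ(q0,a) = {q2,q4}.
Union: {q2,q4}.
After a: {q2,q4}.
δ(q2,a) = {q0,q1,q4,q6}; δ(q4,a) = {q0,q1,q3,q5,q6}.
Union: {q0,q1,q3,q4,q5,q6}.
After a: {q0,q1,q3,q4,q5,q6}.

{q0,q1,q3,q4,q5,q6}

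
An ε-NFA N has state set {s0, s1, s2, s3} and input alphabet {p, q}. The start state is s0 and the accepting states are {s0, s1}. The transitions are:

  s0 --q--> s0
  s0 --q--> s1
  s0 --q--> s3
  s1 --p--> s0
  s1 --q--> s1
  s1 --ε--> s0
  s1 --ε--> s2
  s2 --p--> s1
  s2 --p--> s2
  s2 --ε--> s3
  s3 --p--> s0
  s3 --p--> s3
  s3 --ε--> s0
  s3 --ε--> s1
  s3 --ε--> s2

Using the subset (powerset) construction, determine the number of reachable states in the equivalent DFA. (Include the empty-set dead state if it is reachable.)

3

Start state of the DFA: {s0} (ε-closure of the NFA start).
{s0} --p--> ∅  [new]
{s0} --q--> {s0, s1, s2, s3}  [new]
∅ --p--> ∅  [seen]
∅ --q--> ∅  [seen]
{s0, s1, s2, s3} --p--> {s0, s1, s2, s3}  [seen]
{s0, s1, s2, s3} --q--> {s0, s1, s2, s3}  [seen]
Reachable DFA states: {s0}, ∅, {s0, s1, s2, s3}.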